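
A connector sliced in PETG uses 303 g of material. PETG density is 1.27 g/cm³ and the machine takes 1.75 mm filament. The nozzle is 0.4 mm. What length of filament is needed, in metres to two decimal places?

99.19 m

Volume = 303 g / 1.27 g·cm⁻³ = 238.5827 cm³ = 238582.7 mm³.
Filament cross-section = π × (1.75/2)² = 2.4053 mm².
Length = 238582.7 / 2.4053 = 99190.41 mm = 99.19 m.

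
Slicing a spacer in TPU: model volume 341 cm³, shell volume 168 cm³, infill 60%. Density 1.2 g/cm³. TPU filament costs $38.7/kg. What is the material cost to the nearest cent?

Interior volume = 341 − 168 = 173 cm³.
Deposited infill: 0.60 × 173 → 103.8 cm³.
Total extruded = 168 + 103.8 = 271.8 cm³.
Mass = 271.8 × 1.2 = 326.16 g.
At $38.7/kg: 326.16/1000 × 38.7 = $12.62.

$12.62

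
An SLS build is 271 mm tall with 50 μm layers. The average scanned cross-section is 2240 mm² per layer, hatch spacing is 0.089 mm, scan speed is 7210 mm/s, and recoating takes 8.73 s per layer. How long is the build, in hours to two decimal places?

18.40 hours

Number of layers: 271 / 0.05 → 5420 (rounded up).
Scan path per layer = 2240 / 0.089 = 25168.5 mm.
Laser time per layer: 25168.5 / 7210 → 3.4908 s.
Layer cycle = 3.4908 + 8.73, so 12.2208 s.
5420 layers × 12.2208 s/layer = 66236.736 s, i.e. 18.40 hours.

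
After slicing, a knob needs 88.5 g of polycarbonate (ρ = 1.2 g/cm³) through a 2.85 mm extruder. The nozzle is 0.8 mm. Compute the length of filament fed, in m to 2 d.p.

Volume = 88.5 g / 1.2 g·cm⁻³ = 73.75 cm³ = 73750 mm³.
A = π r² = π × 1.425² = 6.3794 mm².
Length = 73750 / 6.3794 = 11560.65 mm = 11.56 m.

11.56 m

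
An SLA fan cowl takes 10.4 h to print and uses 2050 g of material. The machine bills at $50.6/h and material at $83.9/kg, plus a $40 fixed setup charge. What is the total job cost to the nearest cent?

$738.24

Time charge = 50.6 × 10.4, so $526.24.
Material cost: 83.9 × 2050/1000 → $171.995.
Total = 526.24 + 171.995 + 40 = 738.235 ≈ $738.24.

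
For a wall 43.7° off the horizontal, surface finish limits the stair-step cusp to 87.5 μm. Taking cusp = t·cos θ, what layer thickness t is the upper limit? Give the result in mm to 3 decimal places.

0.121 mm

cos(43.7°) = 0.7230; t_max = 0.0875/0.7230 = 0.121 mm.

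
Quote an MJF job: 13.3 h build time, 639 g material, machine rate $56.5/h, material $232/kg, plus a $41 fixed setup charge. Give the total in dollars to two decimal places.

Time charge = 56.5 × 13.3, so $751.45.
Material cost = 232 × 639/1000, so $148.248.
Adding setup: 751.45 + 148.248 + 41 → 940.698 ≈ $940.70.

$940.70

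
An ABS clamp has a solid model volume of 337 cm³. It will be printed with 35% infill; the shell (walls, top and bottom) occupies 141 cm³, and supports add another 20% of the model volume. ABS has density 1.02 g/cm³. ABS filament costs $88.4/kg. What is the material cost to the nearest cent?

Interior volume: 337 − 141 → 196 cm³.
Infill deposited = 0.35 × 196, so 68.6 cm³.
Support = 0.20 × 337 = 67.4 cm³.
Deposited volume: 141 + 68.6 + 67.4 → 277 cm³.
Mass: 277 × 1.02 → 282.54 g.
Cost = 282.54 g / 1000 × $88.4/kg = $24.98.

$24.98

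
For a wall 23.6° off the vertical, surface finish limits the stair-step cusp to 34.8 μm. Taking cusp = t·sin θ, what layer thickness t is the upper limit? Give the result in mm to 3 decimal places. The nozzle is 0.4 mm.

0.087 mm

t = h_c / sin θ = 0.0348 / 0.4003 = 0.087 mm.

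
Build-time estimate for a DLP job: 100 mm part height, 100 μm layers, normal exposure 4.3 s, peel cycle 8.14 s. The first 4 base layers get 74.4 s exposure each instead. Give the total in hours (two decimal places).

Layers = ⌈100/0.1⌉ = 1000.
Burn-in layers = 4 × (74.4 + 8.14) = 330.16 s.
Normal layers: 996 × (4.3 + 8.14) → 12390.24 s.
Total = 330.16 + 12390.24 = 12720.4 s = 3.53 hours.

3.53 hours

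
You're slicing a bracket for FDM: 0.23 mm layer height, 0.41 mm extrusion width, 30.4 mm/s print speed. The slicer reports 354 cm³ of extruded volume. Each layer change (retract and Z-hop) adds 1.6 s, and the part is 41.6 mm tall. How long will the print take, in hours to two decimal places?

34.38 hours

Line area = 0.23 × 0.41 = 0.0943 mm².
Total extruded path = 354000/0.0943 = 3753976.7 mm.
Print-move time = 3753976.7 / 30.4 = 123486.1 s.
Number of layers: 41.6 / 0.23 → 181 (rounded up).
Z-hop total = 181 × 1.6 = 289.6 s.
Altogether 123486.1 + 289.6 = 123775.7 s, i.e. 34.38 hours.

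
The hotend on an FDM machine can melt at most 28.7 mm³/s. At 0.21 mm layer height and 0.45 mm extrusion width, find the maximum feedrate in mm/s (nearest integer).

A = 0.21 × 0.45, so 0.0945 mm².
v_max = Q/A = 28.7/0.0945 = 303.70 mm/s → 304 mm/s.

304 mm/s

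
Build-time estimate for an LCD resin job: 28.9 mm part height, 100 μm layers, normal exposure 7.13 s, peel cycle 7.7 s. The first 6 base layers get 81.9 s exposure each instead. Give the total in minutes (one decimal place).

Layer count = ceil(28.9 / 0.1) = 289.
Bottom layers: 6 × (81.9 + 7.7) → 537.6 s.
Normal layers = 283 × (7.13 + 7.7), so 4196.89 s.
Total = 537.6 + 4196.89 = 4734.49 s = 78.9 minutes.

78.9 minutes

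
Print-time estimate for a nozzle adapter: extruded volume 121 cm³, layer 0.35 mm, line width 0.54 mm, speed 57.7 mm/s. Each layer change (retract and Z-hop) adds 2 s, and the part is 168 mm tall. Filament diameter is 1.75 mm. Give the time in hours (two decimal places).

3.35 hours

Bead cross-section: 0.35 × 0.54 → 0.189 mm².
Total extruded path = 121000/0.189 = 640211.6 mm.
Extrusion time = 640211.6 / 57.7, so 11095.5 s.
Number of layers: 168 / 0.35 → 480 (rounded up).
Non-print overhead = 480 × 2 = 960 s.
Total = 11095.5 + 960 = 12055.5 s = 3.35 hours.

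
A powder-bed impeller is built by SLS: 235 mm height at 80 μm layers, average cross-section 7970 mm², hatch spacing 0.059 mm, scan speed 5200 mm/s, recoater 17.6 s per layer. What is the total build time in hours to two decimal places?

Number of layers: 235 / 0.08 → 2938 (rounded up).
Per-layer scan distance = 7970 / 0.059, so 135084.7 mm.
Per-layer scan time = 135084.7 / 5200, so 25.9778 s.
Layer cycle = 25.9778 + 17.6, so 43.5778 s.
Build time = 2938 × 43.5778 = 128031.5764 s = 35.56 hours.

35.56 hours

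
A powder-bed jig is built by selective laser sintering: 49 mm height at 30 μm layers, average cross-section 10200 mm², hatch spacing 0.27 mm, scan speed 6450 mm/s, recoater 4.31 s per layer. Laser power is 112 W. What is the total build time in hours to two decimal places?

4.61 hours

Layers = ⌈49/0.03⌉ = 1634.
Hatch length per layer = 10200 / 0.27 = 37777.8 mm.
Scan time per layer = 37777.8 / 6450 = 5.857 s.
Layer cycle = 5.857 + 4.31 = 10.167 s.
Build time = 1634 × 10.167 = 16612.878 s = 4.61 hours.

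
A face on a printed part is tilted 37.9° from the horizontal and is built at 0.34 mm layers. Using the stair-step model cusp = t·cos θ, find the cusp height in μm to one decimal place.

268.3 μm

cos(37.9°) = 0.7891, so cusp = 0.34 × 0.7891 = 0.268294 mm → 268.3 μm.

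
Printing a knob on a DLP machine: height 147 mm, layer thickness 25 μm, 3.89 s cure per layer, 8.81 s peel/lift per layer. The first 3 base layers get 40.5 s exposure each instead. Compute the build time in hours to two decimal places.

20.77 hours

Layers = ⌈147/0.025⌉ = 5880.
Bottom layers: 3 × (40.5 + 8.81) → 147.93 s.
Regular layers = 5877 × (3.89 + 8.81) = 74637.9 s.
Total = 147.93 + 74637.9 = 74785.83 s = 20.77 hours.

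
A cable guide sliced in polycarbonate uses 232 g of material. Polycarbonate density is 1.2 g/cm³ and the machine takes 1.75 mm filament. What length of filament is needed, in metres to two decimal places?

Volume = 232 g / 1.2 g·cm⁻³ = 193.3333 cm³ = 193333.3 mm³.
A = π r² = π × 0.875² = 2.4053 mm².
Length = 193333.3 / 2.4053 = 80378.04 mm = 80.38 m.

80.38 m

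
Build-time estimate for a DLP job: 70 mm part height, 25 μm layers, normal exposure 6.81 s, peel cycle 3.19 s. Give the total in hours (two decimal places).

7.78 hours

Layer count = ceil(70 / 0.025) = 2800.
Cycle time = 6.81 + 3.19, so 10 s.
Build time: 2800 × 10 s = 28000 s, i.e. 7.78 hours.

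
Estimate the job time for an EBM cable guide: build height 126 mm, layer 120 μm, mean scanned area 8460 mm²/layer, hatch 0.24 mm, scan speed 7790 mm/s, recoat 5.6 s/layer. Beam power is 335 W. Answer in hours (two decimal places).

Number of layers: 126 / 0.12 → 1050 (rounded up).
Scan path per layer = 8460 / 0.24, so 35250 mm.
Scan time per layer = 35250 / 7790, so 4.525 s.
Time per layer: 4.525 + 5.6 → 10.125 s.
1050 layers × 10.125 s/layer = 10631.25 s, i.e. 2.95 hours.

2.95 hours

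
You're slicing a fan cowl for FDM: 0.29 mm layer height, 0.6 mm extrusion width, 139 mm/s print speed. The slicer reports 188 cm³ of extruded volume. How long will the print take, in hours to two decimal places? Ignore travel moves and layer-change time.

2.16 hours

Extrusion cross-section = 0.29 × 0.6, so 0.174 mm².
Total extruded path = 188000/0.174 = 1080459.8 mm.
Extrusion time = 1080459.8 / 139 = 7773.1 s.
Converting: 7773.1 s = 2.16 hours.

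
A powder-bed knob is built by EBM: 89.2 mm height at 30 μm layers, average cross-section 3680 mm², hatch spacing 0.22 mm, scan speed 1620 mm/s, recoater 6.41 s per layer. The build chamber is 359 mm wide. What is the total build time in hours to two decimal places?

Layer count = ceil(89.2 / 0.03) = 2974.
Scan path per layer = 3680 / 0.22 = 16727.3 mm.
Per-layer scan time = 16727.3 / 1620, so 10.3255 s.
Layer cycle = 10.3255 + 6.41, so 16.7355 s.
2974 layers × 16.7355 s/layer = 49771.377 s, i.e. 13.83 hours.

13.83 hours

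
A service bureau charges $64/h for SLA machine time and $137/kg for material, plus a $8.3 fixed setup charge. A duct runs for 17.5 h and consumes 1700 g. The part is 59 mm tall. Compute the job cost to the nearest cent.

Machine-time cost = 64 × 17.5, so $1120.00.
Material cost = 137 × 1700/1000, so $232.90.
Adding setup: 1120.00 + 232.90 + 8.3 → $1361.20.

$1361.20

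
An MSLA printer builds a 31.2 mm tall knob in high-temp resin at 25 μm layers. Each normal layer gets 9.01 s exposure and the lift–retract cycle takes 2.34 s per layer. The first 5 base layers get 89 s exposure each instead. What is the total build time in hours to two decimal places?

Layer count = ceil(31.2 / 0.025) = 1248.
Bottom layers: 5 × (89 + 2.34) → 456.7 s.
Normal layers = 1243 × (9.01 + 2.34) = 14108.05 s.
Sum: 456.7 + 14108.05 = 14564.75 s → 4.05 hours.

4.05 hours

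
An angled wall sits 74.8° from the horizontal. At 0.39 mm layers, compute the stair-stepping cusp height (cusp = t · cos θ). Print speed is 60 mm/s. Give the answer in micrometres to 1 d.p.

102.3 μm

h_c = t·cos θ = 0.39 × 0.2622 = 0.102258 mm (102.3 μm).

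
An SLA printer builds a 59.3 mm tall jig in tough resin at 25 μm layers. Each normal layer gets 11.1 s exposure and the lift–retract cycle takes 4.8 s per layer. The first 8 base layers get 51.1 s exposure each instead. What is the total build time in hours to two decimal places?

Layers = ⌈59.3/0.025⌉ = 2372.
Bottom layers = 8 × (51.1 + 4.8) = 447.2 s.
Regular layers = 2364 × (11.1 + 4.8) = 37587.6 s.
Total = 447.2 + 37587.6 = 38034.8 s = 10.57 hours.

10.57 hours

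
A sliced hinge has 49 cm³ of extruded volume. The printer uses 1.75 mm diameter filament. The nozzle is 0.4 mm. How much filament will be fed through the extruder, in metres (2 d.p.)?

20.37 m

Filament cross-section = π × (1.75/2)² = 2.4053 mm².
L = 49000 mm³ / 2.4053 mm² = 20371.68 mm, i.e. 20.37 m.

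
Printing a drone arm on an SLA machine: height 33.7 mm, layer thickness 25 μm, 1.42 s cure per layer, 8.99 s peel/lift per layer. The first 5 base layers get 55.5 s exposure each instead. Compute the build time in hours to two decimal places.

Layer count = ceil(33.7 / 0.025) = 1348.
Bottom layers = 5 × (55.5 + 8.99) = 322.45 s.
Regular layers = 1343 × (1.42 + 8.99) = 13980.63 s.
Sum: 322.45 + 13980.63 = 14303.08 s → 3.97 hours.

3.97 hours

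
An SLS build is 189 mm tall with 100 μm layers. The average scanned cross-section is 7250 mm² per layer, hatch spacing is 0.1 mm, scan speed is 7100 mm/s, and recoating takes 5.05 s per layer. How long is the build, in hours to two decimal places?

8.01 hours

Layer count = ceil(189 / 0.1) = 1890.
Hatch length per layer: 7250 / 0.1 → 72500 mm.
Per-layer scan time = 72500 / 7100, so 10.2113 s.
Time per layer = 10.2113 + 5.05, so 15.2613 s.
Total: 1890 × 15.2613 s = 28843.857 s → 8.01 hours.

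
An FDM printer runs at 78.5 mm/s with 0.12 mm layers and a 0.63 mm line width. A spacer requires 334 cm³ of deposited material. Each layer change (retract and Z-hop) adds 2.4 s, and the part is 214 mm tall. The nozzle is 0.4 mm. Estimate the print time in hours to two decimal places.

16.82 hours

Bead cross-section = 0.12 × 0.63 = 0.0756 mm².
Path length: 334000 mm³ / 0.0756 mm² → 4417989.4 mm.
Extrusion time: 4417989.4 / 78.5 → 56280.1 s.
Layer count = ceil(214 / 0.12) = 1784.
Z-hop total: 1784 × 2.4 → 4281.6 s.
Altogether 56280.1 + 4281.6 = 60561.7 s, i.e. 16.82 hours.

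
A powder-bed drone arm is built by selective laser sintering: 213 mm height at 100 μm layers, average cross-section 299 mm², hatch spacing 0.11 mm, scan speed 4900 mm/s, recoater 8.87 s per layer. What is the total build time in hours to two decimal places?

Number of layers: 213 / 0.1 → 2130 (rounded up).
Per-layer scan distance = 299 / 0.11 = 2718.2 mm.
Laser time per layer: 2718.2 / 4900 → 0.5547 s.
Per-layer time = 0.5547 + 8.87 = 9.4247 s.
Build time = 2130 × 9.4247 = 20074.611 s = 5.58 hours.

5.58 hours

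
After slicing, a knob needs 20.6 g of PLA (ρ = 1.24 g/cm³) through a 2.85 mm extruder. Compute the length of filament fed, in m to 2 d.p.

2.60 m

Volume = 20.6 g / 1.24 g·cm⁻³ = 16.6129 cm³ = 16612.9 mm³.
Filament cross-section = π × (2.85/2)² = 6.3794 mm².
L = V/A = 16612.9/6.3794 = 2604.15 mm → 2.60 m.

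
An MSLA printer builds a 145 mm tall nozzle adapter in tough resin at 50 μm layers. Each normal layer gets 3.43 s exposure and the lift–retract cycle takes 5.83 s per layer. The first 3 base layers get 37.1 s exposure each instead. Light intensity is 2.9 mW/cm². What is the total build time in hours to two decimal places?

Layer count = ceil(145 / 0.05) = 2900.
Burn-in layers = 3 × (37.1 + 5.83) = 128.79 s.
Normal layers = 2897 × (3.43 + 5.83), so 26826.22 s.
Total = 128.79 + 26826.22 = 26955.01 s = 7.49 hours.

7.49 hours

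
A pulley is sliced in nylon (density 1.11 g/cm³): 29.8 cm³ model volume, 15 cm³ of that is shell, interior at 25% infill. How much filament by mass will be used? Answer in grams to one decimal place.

20.8 g

Volume inside the shell: 29.8 − 15 → 14.8 cm³.
Infill volume = 0.25 × 14.8, so 3.7 cm³.
Total extruded = 15 + 3.7 = 18.7 cm³.
Mass: 18.7 × 1.11 → 20.757 g.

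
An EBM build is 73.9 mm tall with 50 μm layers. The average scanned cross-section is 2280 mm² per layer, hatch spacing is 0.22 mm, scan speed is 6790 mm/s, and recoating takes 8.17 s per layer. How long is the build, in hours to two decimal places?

3.98 hours

Layers = ⌈73.9/0.05⌉ = 1478.
Per-layer scan distance: 2280 / 0.22 → 10363.6 mm.
Beam time per layer: 10363.6 / 6790 → 1.5263 s.
Time per layer = 1.5263 + 8.17 = 9.6963 s.
Build time = 1478 × 9.6963 = 14331.1314 s = 3.98 hours.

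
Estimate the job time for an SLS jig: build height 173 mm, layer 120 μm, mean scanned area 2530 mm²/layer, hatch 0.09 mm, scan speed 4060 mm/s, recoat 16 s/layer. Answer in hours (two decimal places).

9.18 hours

Layers = ⌈173/0.12⌉ = 1442.
Per-layer scan distance = 2530 / 0.09, so 28111.1 mm.
Per-layer scan time: 28111.1 / 4060 → 6.9239 s.
Time per layer: 6.9239 + 16 → 22.9239 s.
Build time = 1442 × 22.9239 = 33056.2638 s = 9.18 hours.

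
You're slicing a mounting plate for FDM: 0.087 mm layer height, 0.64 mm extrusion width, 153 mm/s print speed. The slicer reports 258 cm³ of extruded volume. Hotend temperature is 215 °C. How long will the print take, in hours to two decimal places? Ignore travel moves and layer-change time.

8.41 hours

Bead cross-section = 0.087 × 0.64, so 0.05568 mm².
Toolpath length = 258 cm³ / 0.05568 mm² = 258000 / 0.05568 = 4633620.7 mm.
Print-move time = 4633620.7 / 153, so 30285.1 s.
That's 30285.1 s → 8.41 hours.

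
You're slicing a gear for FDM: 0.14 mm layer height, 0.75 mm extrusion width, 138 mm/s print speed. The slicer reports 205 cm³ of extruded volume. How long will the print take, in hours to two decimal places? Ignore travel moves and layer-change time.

3.93 hours

Line area: 0.14 × 0.75 → 0.105 mm².
Path length: 205000 mm³ / 0.105 mm² → 1952381 mm.
Print-move time: 1952381 / 138 → 14147.7 s.
Converting: 14147.7 s = 3.93 hours.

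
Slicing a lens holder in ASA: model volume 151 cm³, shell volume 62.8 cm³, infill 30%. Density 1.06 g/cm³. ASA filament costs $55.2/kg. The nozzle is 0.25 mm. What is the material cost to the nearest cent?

$5.22

Volume inside the shell = 151 − 62.8 = 88.2 cm³.
Deposited infill: 0.30 × 88.2 → 26.46 cm³.
Total printed volume: 62.8 + 26.46 → 89.26 cm³.
Mass = 89.26 × 1.06, so 94.6156 g.
At $55.2/kg: 94.6156/1000 × 55.2 = $5.22.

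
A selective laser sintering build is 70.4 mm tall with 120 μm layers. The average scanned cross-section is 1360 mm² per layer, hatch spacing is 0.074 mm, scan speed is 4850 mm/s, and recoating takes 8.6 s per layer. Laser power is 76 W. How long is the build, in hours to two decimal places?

Number of layers: 70.4 / 0.12 → 587 (rounded up).
Hatch length per layer = 1360 / 0.074, so 18378.4 mm.
Scan time per layer = 18378.4 / 4850 = 3.7894 s.
Per-layer time: 3.7894 + 8.6 → 12.3894 s.
587 layers × 12.3894 s/layer = 7272.5778 s, i.e. 2.02 hours.

2.02 hours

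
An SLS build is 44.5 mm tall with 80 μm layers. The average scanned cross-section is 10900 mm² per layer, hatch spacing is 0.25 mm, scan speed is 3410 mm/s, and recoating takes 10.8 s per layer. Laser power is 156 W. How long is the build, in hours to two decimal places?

Layer count = ceil(44.5 / 0.08) = 557.
Hatch length per layer = 10900 / 0.25 = 43600 mm.
Per-layer scan time = 43600 / 3410, so 12.7859 s.
Layer cycle: 12.7859 + 10.8 → 23.5859 s.
Total: 557 × 23.5859 s = 13137.3463 s → 3.65 hours.

3.65 hours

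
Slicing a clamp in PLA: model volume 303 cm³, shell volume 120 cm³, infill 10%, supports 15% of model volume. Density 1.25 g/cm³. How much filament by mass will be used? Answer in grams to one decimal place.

Interior volume: 303 − 120 → 183 cm³.
Infill volume = 0.10 × 183 = 18.3 cm³.
Support = 0.15 × 303, so 45.45 cm³.
Total extruded = 120 + 18.3 + 45.45, so 183.75 cm³.
Mass = 183.75 × 1.25 = 229.6875 g.

229.7 g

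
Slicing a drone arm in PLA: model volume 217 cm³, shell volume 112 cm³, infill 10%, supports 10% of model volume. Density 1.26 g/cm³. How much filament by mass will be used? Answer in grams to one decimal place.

181.7 g

Infill region = 217 − 112 = 105 cm³.
Infill deposited = 0.10 × 105, so 10.5 cm³.
Support: 0.10 × 217 → 21.7 cm³.
Total extruded = 112 + 10.5 + 21.7 = 144.2 cm³.
Mass = 144.2 × 1.26 = 181.692 g.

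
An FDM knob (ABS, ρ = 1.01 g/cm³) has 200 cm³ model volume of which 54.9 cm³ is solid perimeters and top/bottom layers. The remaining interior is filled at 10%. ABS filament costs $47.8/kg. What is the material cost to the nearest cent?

$3.35

Interior volume: 200 − 54.9 → 145.1 cm³.
Infill deposited = 0.10 × 145.1 = 14.51 cm³.
Deposited volume: 54.9 + 14.51 → 69.41 cm³.
Mass = 69.41 × 1.01, so 70.1041 g.
Cost = 70.1041 g / 1000 × $47.8/kg = $3.35.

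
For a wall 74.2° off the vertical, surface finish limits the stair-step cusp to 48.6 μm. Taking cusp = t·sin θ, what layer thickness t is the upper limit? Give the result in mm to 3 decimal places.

Layer height = cusp / sin(74.2°) = 0.0486 / 0.9622 = 0.051 mm.

0.051 mm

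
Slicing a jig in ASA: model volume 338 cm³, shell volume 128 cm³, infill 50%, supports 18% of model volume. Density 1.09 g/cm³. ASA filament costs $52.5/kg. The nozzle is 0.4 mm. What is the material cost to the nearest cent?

$16.81

Interior volume: 338 − 128 → 210 cm³.
Infill volume = 0.50 × 210 = 105 cm³.
Support = 0.18 × 338, so 60.84 cm³.
Total printed volume = 128 + 105 + 60.84 = 293.84 cm³.
Mass = 293.84 × 1.09, so 320.2856 g.
Cost = 320.2856 g / 1000 × $52.5/kg = $16.81.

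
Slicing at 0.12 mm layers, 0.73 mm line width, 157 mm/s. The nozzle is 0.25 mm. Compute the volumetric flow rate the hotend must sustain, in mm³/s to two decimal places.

Bead cross-section = 0.12 × 0.73, so 0.0876 mm².
Q = v·A = 157 × 0.0876 = 13.75 mm³/s.

13.75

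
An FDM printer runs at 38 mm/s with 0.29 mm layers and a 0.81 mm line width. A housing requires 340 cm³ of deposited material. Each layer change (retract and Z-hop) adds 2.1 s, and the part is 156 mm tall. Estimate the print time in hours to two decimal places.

10.89 hours

Line area = 0.29 × 0.81 = 0.2349 mm².
Total extruded path = 340000/0.2349 = 1447424.4 mm.
Print-move time = 1447424.4 / 38 = 38090.1 s.
Layers = ⌈156/0.29⌉ = 538.
Non-print overhead = 538 × 2.1 = 1129.8 s.
Total = 38090.1 + 1129.8 = 39219.9 s = 10.89 hours.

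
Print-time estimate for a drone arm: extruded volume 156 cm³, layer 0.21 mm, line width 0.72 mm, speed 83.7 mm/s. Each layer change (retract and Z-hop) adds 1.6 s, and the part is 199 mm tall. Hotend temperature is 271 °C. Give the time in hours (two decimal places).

3.85 hours

Extrusion cross-section = 0.21 × 0.72 = 0.1512 mm².
Toolpath length = 156 cm³ / 0.1512 mm² = 156000 / 0.1512 = 1031746 mm.
Extrusion time = 1031746 / 83.7, so 12326.7 s.
Layer count = ceil(199 / 0.21) = 948.
Non-print overhead = 948 × 1.6, so 1516.8 s.
Altogether 12326.7 + 1516.8 = 13843.5 s, i.e. 3.85 hours.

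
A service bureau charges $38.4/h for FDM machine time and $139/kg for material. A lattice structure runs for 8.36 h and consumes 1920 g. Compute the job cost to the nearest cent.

Machine cost = 38.4 × 8.36, so $321.024.
Feedstock cost = 139 × 1920/1000 = $266.88.
Total = 321.024 + 266.88 = 587.904 ≈ $587.90.

$587.90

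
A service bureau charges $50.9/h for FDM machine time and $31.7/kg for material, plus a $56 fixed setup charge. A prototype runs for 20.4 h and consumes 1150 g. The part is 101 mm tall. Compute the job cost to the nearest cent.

Machine-time cost = 50.9 × 20.4 = $1038.36.
Feedstock cost = 31.7 × 1150/1000 = $36.455.
Total = 1038.36 + 36.455 + 56 = 1130.815 ≈ $1130.82.

$1130.82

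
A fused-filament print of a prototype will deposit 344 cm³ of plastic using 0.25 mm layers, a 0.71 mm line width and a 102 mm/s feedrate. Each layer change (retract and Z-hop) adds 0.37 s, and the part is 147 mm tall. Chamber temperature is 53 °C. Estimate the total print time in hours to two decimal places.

Bead cross-section = 0.25 × 0.71, so 0.1775 mm².
Toolpath length = 344 cm³ / 0.1775 mm² = 344000 / 0.1775 = 1938028.2 mm.
Extrusion time: 1938028.2 / 102 → 19000.3 s.
Layer count = ceil(147 / 0.25) = 588.
Layer-change overhead = 588 × 0.37, so 217.56 s.
Total = 19000.3 + 217.56 = 19217.86 s = 5.34 hours.

5.34 hours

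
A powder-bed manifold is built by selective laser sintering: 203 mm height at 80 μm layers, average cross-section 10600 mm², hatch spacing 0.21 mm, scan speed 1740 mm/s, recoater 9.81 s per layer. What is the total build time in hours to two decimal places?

27.37 hours

Layer count = ceil(203 / 0.08) = 2538.
Scan path per layer: 10600 / 0.21 → 50476.2 mm.
Per-layer scan time = 50476.2 / 1740 = 29.0093 s.
Time per layer: 29.0093 + 9.81 → 38.8193 s.
Total: 2538 × 38.8193 s = 98523.3834 s → 27.37 hours.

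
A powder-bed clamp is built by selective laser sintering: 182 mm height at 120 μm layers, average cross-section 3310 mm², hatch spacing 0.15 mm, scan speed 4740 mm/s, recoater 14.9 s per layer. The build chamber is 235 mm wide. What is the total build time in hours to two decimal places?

8.24 hours

Layers = ⌈182/0.12⌉ = 1517.
Per-layer scan distance: 3310 / 0.15 → 22066.7 mm.
Scan time per layer: 22066.7 / 4740 → 4.6554 s.
Per-layer time = 4.6554 + 14.9, so 19.5554 s.
1517 layers × 19.5554 s/layer = 29665.5418 s, i.e. 8.24 hours.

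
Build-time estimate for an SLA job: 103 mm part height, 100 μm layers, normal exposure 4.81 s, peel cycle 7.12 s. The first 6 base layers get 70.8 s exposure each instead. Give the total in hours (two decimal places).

3.52 hours

Number of layers: 103 / 0.1 → 1030 (rounded up).
Base layers = 6 × (70.8 + 7.12), so 467.52 s.
Normal layers: 1024 × (4.81 + 7.12) → 12216.32 s.
Total = 467.52 + 12216.32 = 12683.84 s = 3.52 hours.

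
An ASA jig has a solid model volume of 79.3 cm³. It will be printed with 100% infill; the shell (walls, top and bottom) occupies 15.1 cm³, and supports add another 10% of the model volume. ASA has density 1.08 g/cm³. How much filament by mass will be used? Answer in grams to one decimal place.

Interior volume = 79.3 − 15.1, so 64.2 cm³.
Deposited infill = 1.00 × 64.2 = 64.2 cm³.
Support = 0.10 × 79.3, so 7.93 cm³.
Total printed volume: 15.1 + 64.2 + 7.93 → 87.23 cm³.
Mass: 87.23 × 1.08 → 94.2084 g.

94.2 g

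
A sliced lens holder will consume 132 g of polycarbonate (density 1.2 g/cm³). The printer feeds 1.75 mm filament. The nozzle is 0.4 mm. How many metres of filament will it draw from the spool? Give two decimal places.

45.73 m

Volume = 132 g / 1.2 g·cm⁻³ = 110 cm³ = 110000 mm³.
A = π r² = π × 0.875² = 2.4053 mm².
Length = 110000 / 2.4053 = 45732.34 mm = 45.73 m.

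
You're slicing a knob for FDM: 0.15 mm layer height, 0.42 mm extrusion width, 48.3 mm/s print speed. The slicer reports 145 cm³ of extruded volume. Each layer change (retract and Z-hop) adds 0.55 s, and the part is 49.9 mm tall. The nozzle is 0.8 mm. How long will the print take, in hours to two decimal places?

13.29 hours

Line area = 0.15 × 0.42 = 0.063 mm².
Path length: 145000 mm³ / 0.063 mm² → 2301587.3 mm.
Time extruding = 2301587.3 / 48.3 = 47651.9 s.
Layers = ⌈49.9/0.15⌉ = 333.
Layer-change overhead = 333 × 0.55 = 183.15 s.
Altogether 47651.9 + 183.15 = 47835.05 s, i.e. 13.29 hours.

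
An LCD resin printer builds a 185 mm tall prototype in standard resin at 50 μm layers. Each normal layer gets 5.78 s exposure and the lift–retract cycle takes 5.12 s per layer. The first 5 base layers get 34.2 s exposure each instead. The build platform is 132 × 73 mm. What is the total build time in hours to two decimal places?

11.24 hours

Layer count = ceil(185 / 0.05) = 3700.
Burn-in layers = 5 × (34.2 + 5.12), so 196.6 s.
Regular layers = 3695 × (5.78 + 5.12) = 40275.5 s.
Sum: 196.6 + 40275.5 = 40472.1 s → 11.24 hours.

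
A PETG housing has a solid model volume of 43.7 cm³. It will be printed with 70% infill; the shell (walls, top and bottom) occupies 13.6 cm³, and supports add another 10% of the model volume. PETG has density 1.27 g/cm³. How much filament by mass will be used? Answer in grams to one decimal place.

49.6 g

Interior volume = 43.7 − 13.6, so 30.1 cm³.
Deposited infill: 0.70 × 30.1 → 21.07 cm³.
Support = 0.10 × 43.7 = 4.37 cm³.
Total extruded = 13.6 + 21.07 + 4.37, so 39.04 cm³.
Mass: 39.04 × 1.27 → 49.5808 g.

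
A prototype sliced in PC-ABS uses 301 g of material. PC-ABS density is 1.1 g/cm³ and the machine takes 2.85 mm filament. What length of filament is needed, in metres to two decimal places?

Extruded volume: 301/1.1 = 273.6364 cm³ (273636.4 mm³).
A = π r² = π × 1.425² = 6.3794 mm².
L = V/A = 273636.4/6.3794 = 42893.75 mm → 42.89 m.

42.89 m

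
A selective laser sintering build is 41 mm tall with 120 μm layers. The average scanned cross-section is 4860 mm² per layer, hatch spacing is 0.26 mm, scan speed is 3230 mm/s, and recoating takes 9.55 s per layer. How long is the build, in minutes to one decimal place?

Number of layers: 41 / 0.12 → 342 (rounded up).
Scan path per layer = 4860 / 0.26 = 18692.3 mm.
Scan time per layer: 18692.3 / 3230 → 5.7871 s.
Time per layer = 5.7871 + 9.55 = 15.3371 s.
342 layers × 15.3371 s/layer = 5245.2882 s, i.e. 87.4 minutes.

87.4 minutes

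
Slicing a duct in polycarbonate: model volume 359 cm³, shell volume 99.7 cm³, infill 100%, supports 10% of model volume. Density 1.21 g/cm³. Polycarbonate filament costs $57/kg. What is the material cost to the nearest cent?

$27.24

Volume inside the shell = 359 − 99.7, so 259.3 cm³.
Infill deposited = 1.00 × 259.3 = 259.3 cm³.
Support = 0.10 × 359 = 35.9 cm³.
Total printed volume = 99.7 + 259.3 + 35.9 = 394.9 cm³.
Mass = 394.9 × 1.21 = 477.829 g.
Cost = 477.829 g / 1000 × $57/kg = $27.24.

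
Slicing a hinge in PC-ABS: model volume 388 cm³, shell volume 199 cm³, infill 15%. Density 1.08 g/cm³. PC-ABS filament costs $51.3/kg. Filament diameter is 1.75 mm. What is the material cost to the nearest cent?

$12.60

Volume inside the shell: 388 − 199 → 189 cm³.
Deposited infill = 0.15 × 189 = 28.35 cm³.
Total extruded: 199 + 28.35 → 227.35 cm³.
Mass = 227.35 × 1.08, so 245.538 g.
Cost = 245.538 g / 1000 × $51.3/kg = $12.60.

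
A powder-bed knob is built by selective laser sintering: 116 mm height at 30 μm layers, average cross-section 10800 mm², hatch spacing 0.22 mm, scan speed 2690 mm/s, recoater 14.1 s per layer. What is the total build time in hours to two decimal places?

34.75 hours

Number of layers: 116 / 0.03 → 3867 (rounded up).
Scan path per layer = 10800 / 0.22, so 49090.9 mm.
Scan time per layer = 49090.9 / 2690, so 18.2494 s.
Layer cycle = 18.2494 + 14.1, so 32.3494 s.
Total: 3867 × 32.3494 s = 125095.1298 s → 34.75 hours.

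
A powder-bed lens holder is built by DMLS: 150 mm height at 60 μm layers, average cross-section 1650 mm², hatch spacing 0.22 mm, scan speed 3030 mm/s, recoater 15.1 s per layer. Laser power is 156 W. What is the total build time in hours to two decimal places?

12.21 hours

Number of layers: 150 / 0.06 → 2500 (rounded up).
Per-layer scan distance = 1650 / 0.22, so 7500 mm.
Scan time per layer = 7500 / 3030 = 2.4752 s.
Time per layer: 2.4752 + 15.1 → 17.5752 s.
Build time = 2500 × 17.5752 = 43938 s = 12.21 hours.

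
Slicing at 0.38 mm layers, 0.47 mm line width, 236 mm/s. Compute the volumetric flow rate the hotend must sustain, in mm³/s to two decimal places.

42.15

Extrusion cross-section = 0.38 × 0.47 = 0.1786 mm².
Volumetric flow = 236 × 0.1786 = 42.15 mm³/s.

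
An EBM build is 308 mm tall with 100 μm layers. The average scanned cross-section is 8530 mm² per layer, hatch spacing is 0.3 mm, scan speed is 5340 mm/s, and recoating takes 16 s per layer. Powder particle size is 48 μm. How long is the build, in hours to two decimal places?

Number of layers: 308 / 0.1 → 3080 (rounded up).
Hatch length per layer: 8530 / 0.3 → 28433.3 mm.
Beam time per layer = 28433.3 / 5340, so 5.3246 s.
Per-layer time = 5.3246 + 16 = 21.3246 s.
Build time = 3080 × 21.3246 = 65679.768 s = 18.24 hours.

18.24 hours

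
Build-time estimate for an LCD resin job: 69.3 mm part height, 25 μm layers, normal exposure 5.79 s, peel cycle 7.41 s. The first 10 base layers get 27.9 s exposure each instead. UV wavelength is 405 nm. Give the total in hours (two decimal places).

Layers = ⌈69.3/0.025⌉ = 2772.
Bottom layers = 10 × (27.9 + 7.41) = 353.1 s.
Regular layers = 2762 × (5.79 + 7.41) = 36458.4 s.
Total = 353.1 + 36458.4 = 36811.5 s = 10.23 hours.

10.23 hours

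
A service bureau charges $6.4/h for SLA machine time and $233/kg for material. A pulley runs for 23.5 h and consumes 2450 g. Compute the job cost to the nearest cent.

Time charge = 6.4 × 23.5, so $150.40.
Material cost: 233 × 2450/1000 → $570.85.
Job cost: 150.40 + 570.85 = $721.25.

$721.25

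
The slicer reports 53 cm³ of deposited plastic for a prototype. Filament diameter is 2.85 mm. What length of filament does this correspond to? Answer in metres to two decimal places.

A = π r² = π × 1.425² = 6.3794 mm².
Length = 53 cm³ / 6.3794 mm² = 53000 / 6.3794 = 8307.99 mm = 8.31 m.

8.31 m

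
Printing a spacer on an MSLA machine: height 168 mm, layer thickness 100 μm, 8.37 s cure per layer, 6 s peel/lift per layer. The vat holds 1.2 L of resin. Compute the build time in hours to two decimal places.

Layers = ⌈168/0.1⌉ = 1680.
Per-layer time = 8.37 + 6, so 14.37 s.
Build time: 1680 × 14.37 s = 24141.6 s, i.e. 6.71 hours.

6.71 hours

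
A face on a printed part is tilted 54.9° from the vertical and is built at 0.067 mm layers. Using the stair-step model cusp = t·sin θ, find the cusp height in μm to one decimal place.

Cusp = layer height × sin(54.9°) = 0.067 × 0.8181 = 0.054813 mm = 54.8 μm.

54.8 μm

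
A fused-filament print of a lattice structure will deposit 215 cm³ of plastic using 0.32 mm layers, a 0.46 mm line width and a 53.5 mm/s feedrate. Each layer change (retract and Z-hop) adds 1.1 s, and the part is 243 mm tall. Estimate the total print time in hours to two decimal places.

Line area = 0.32 × 0.46 = 0.1472 mm².
Total extruded path = 215000/0.1472 = 1460597.8 mm.
Time extruding = 1460597.8 / 53.5 = 27300.9 s.
Number of layers: 243 / 0.32 → 760 (rounded up).
Layer-change overhead: 760 × 1.1 → 836 s.
Altogether 27300.9 + 836 = 28136.9 s, i.e. 7.82 hours.

7.82 hours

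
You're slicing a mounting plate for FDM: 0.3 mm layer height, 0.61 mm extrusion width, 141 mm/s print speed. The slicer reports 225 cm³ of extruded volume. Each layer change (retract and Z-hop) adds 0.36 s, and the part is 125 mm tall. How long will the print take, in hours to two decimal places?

Extrusion cross-section = 0.3 × 0.61 = 0.183 mm².
Path length: 225000 mm³ / 0.183 mm² → 1229508.2 mm.
Time extruding = 1229508.2 / 141 = 8719.9 s.
Layer count = ceil(125 / 0.3) = 417.
Layer-change overhead: 417 × 0.36 → 150.12 s.
Total = 8719.9 + 150.12 = 8870.02 s = 2.46 hours.

2.46 hours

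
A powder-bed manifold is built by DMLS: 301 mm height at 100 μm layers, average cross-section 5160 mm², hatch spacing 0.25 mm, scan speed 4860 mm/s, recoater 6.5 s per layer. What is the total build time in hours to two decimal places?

8.99 hours

Number of layers: 301 / 0.1 → 3010 (rounded up).
Hatch length per layer: 5160 / 0.25 → 20640 mm.
Scan time per layer = 20640 / 4860 = 4.2469 s.
Time per layer = 4.2469 + 6.5 = 10.7469 s.
Total: 3010 × 10.7469 s = 32348.169 s → 8.99 hours.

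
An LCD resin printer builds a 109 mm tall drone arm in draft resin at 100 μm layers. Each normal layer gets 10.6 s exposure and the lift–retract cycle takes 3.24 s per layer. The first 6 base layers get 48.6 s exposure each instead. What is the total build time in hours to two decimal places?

Layer count = ceil(109 / 0.1) = 1090.
Burn-in layers: 6 × (48.6 + 3.24) → 311.04 s.
Remaining layers = 1084 × (10.6 + 3.24) = 15002.56 s.
Sum: 311.04 + 15002.56 = 15313.6 s → 4.25 hours.

4.25 hours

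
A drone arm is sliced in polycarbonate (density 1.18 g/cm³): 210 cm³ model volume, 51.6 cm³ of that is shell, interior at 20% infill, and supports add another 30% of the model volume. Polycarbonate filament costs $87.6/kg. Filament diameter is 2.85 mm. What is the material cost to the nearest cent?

$15.12

Volume inside the shell: 210 − 51.6 → 158.4 cm³.
Infill volume = 0.20 × 158.4 = 31.68 cm³.
Support = 0.30 × 210, so 63 cm³.
Total printed volume = 51.6 + 31.68 + 63 = 146.28 cm³.
Mass = 146.28 × 1.18 = 172.6104 g.
Cost = 172.6104 g / 1000 × $87.6/kg = $15.12.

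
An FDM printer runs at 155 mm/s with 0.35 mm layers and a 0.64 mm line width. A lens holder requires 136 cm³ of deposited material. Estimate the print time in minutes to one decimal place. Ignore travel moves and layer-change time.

Bead cross-section: 0.35 × 0.64 → 0.224 mm².
Toolpath length = 136 cm³ / 0.224 mm² = 136000 / 0.224 = 607142.9 mm.
Print-move time: 607142.9 / 155 → 3917.1 s.
3917.1 s = 65.3 minutes.

65.3 minutes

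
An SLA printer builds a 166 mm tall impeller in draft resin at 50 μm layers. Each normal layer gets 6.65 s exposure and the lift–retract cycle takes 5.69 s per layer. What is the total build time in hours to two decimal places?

11.38 hours

Layers = ⌈166/0.05⌉ = 3320.
Per-layer time = 6.65 + 5.69, so 12.34 s.
Build time: 3320 × 12.34 s = 40968.8 s, i.e. 11.38 hours.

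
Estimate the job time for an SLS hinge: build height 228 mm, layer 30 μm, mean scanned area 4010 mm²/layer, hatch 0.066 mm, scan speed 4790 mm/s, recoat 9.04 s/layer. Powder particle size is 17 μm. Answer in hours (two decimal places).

45.86 hours

Number of layers: 228 / 0.03 → 7600 (rounded up).
Hatch length per layer = 4010 / 0.066, so 60757.6 mm.
Laser time per layer = 60757.6 / 4790, so 12.6843 s.
Layer cycle: 12.6843 + 9.04 → 21.7243 s.
Build time = 7600 × 21.7243 = 165104.68 s = 45.86 hours.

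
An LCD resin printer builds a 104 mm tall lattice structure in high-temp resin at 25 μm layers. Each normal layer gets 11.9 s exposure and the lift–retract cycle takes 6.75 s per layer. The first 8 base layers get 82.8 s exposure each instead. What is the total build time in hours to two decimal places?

Layers = ⌈104/0.025⌉ = 4160.
Base layers: 8 × (82.8 + 6.75) → 716.4 s.
Remaining layers: 4152 × (11.9 + 6.75) → 77434.8 s.
Total = 716.4 + 77434.8 = 78151.2 s = 21.71 hours.

21.71 hours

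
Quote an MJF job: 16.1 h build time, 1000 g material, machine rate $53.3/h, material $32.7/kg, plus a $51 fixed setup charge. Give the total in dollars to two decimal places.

Machine-time cost: 53.3 × 16.1 → $858.13.
Feedstock cost = 32.7 × 1000/1000 = $32.70.
Total = 858.13 + 32.70 + 51 = $941.83.

$941.83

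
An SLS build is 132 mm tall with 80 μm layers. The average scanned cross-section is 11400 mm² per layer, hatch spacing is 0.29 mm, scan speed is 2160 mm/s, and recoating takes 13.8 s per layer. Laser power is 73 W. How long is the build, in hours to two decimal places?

Layers = ⌈132/0.08⌉ = 1650.
Hatch length per layer = 11400 / 0.29, so 39310.3 mm.
Per-layer scan time = 39310.3 / 2160 = 18.1992 s.
Per-layer time = 18.1992 + 13.8 = 31.9992 s.
Build time = 1650 × 31.9992 = 52798.68 s = 14.67 hours.

14.67 hours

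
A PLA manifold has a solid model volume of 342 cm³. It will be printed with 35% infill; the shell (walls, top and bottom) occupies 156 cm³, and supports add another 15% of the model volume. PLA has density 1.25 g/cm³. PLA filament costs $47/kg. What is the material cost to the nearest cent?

$16.00

Volume inside the shell: 342 − 156 → 186 cm³.
Infill volume = 0.35 × 186 = 65.1 cm³.
Support: 0.15 × 342 → 51.3 cm³.
Total extruded = 156 + 65.1 + 51.3, so 272.4 cm³.
Mass = 272.4 × 1.25, so 340.5 g.
At $47/kg: 340.5/1000 × 47 = $16.00.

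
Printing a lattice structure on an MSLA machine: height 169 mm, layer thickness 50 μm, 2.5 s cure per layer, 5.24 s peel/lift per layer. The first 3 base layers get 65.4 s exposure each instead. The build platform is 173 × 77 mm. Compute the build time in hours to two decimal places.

Number of layers: 169 / 0.05 → 3380 (rounded up).
Burn-in layers = 3 × (65.4 + 5.24) = 211.92 s.
Normal layers = 3377 × (2.5 + 5.24) = 26137.98 s.
Sum: 211.92 + 26137.98 = 26349.9 s → 7.32 hours.

7.32 hours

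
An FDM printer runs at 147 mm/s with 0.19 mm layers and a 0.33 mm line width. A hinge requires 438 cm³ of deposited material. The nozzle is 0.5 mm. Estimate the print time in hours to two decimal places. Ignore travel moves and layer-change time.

Bead cross-section = 0.19 × 0.33 = 0.0627 mm².
Toolpath length = 438 cm³ / 0.0627 mm² = 438000 / 0.0627 = 6985645.9 mm.
Extrusion time = 6985645.9 / 147 = 47521.4 s.
Converting: 47521.4 s = 13.20 hours.

13.20 hours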